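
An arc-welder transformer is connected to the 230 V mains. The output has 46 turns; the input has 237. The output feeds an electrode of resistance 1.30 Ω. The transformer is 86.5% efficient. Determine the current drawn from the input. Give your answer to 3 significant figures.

I_in ≈ 7.71 A

V_out = 230 × 46/237 = 44.641 V.
I_out = V_out/R = 44.641/1.30 = 34.340 A.
P_out = V_out I_out = 44.641 × 34.340 = 1533.0 W.
P_in = P_out/η = 1533.0/0.865 = 1772.2 W.
I_in = P_in/V_in = 1772.2/230 = 7.71 A.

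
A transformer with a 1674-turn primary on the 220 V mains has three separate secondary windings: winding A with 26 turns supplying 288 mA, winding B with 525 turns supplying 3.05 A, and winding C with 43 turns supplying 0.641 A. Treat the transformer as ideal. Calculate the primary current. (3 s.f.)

I_p ≈ 0.977 A

V_A = 220 × 26/1674 = 3.4170 V; V_B = 220 × 525/1674 = 68.996 V; V_C = 220 × 43/1674 = 5.6511 V.
P_out = V_A I_A + V_B I_B + V_C I_C = 3.4170×0.288 + 68.996×3.05 + 5.6511×0.641 = 0.98409 + 210.44 + 3.6224 = 215.05 W.
Ideal ⇒ P_in = P_out, so I_p = P_out/V_p = 215.05/220 = 0.977 A.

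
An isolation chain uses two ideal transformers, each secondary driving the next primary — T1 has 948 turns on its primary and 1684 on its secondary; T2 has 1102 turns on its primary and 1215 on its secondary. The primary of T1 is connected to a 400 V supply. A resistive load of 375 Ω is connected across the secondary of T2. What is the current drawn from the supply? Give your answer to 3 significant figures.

After T1: V = 400.00 × 1684/948 = 710.55 V.
After T2: V = 710.55 × 1215/1102 = 783.41 V.
I_load = 783.41/375 = 2.0891 A, so P_out = 783.41 × 2.0891 = 1636.6 W.
All ideal ⇒ P_in = P_out, so I_supply = 1636.6/400 = 4.09 A.

I_supply ≈ 4.09 A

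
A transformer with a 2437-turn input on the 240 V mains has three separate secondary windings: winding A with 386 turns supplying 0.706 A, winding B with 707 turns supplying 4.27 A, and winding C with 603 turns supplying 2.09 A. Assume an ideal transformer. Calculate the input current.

V_A = 240 × 386/2437 = 38.014 V; V_B = 240 × 707/2437 = 69.627 V; V_C = 240 × 603/2437 = 59.384 V.
P_out = V_A I_A + V_B I_B + V_C I_C = 38.014×0.706 + 69.627×4.27 + 59.384×2.09 = 26.838 + 297.31 + 124.11 = 448.26 W.
Ideal ⇒ P_in = P_out, so I_in = P_out/V_in = 448.26/240 = 1.87 A.

I_in ≈ 1.87 A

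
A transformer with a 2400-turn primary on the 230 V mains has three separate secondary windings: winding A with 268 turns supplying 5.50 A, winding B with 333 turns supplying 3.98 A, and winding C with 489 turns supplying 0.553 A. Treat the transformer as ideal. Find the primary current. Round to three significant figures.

V_A = 230 × 268/2400 = 25.683 V; V_B = 230 × 333/2400 = 31.913 V; V_C = 230 × 489/2400 = 46.862 V.
P_out = V_A I_A + V_B I_B + V_C I_C = 25.683×5.50 + 31.913×3.98 + 46.862×0.553 = 141.26 + 127.01 + 25.915 = 294.19 W.
Ideal ⇒ P_in = P_out, so I_p = P_out/V_p = 294.19/230 = 1.28 A.

I_p ≈ 1.28 A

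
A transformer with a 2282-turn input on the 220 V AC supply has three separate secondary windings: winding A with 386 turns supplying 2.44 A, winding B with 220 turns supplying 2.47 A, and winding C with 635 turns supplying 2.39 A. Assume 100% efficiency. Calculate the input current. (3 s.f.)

V_A = 220 × 386/2282 = 37.213 V; V_B = 220 × 220/2282 = 21.209 V; V_C = 220 × 635/2282 = 61.218 V.
P_out = V_A I_A + V_B I_B + V_C I_C = 37.213×2.44 + 21.209×2.47 + 61.218×2.39 = 90.800 + 52.387 + 146.31 = 289.50 W.
Ideal ⇒ P_in = P_out, so I_in = P_out/V_in = 289.50/220 = 1.32 A.

I_in ≈ 1.32 A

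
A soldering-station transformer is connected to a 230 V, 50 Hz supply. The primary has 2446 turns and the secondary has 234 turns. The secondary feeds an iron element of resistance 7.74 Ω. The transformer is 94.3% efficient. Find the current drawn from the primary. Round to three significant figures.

I_p ≈ 0.288 A

V_s = 230 × 234/2446 = 22.003 V.
I_s = V_s/R = 22.003/7.74 = 2.8428 A.
P_out = V_s I_s = 22.003 × 2.8428 = 62.551 W.
P_in = P_out/η = 62.551/0.943 = 66.332 W.
I_p = P_in/V_p = 66.332/230 = 0.288 A.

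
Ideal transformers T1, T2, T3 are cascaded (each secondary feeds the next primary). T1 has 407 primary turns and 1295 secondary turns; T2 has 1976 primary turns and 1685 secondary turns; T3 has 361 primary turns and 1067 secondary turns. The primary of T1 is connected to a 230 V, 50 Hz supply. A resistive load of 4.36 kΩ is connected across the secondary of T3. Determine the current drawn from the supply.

I_supply ≈ 3.39 A

Secondary of T1: V = 230.00 × 1295/407 = 731.82 V.
Secondary of T2: V = 731.82 × 1685/1976 = 624.05 V.
Secondary of T3: V = 624.05 × 1067/361 = 1844.5 V.
I_load = 1844.5/4360 = 0.42305 A, so P_out = 1844.5 × 0.42305 = 780.30 W.
All ideal ⇒ P_in = P_out, so I_supply = 780.30/230 = 3.39 A.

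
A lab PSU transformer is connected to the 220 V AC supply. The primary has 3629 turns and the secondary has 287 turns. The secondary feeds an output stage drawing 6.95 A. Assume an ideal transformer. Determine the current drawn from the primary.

For an ideal transformer I_p N_p = I_s N_s, so I_p = 6.95 × 287/3629 = 0.550 A.

I_p ≈ 0.550 A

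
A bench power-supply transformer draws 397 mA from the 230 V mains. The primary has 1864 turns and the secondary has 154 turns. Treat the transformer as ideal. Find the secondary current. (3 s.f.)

I_s/I_p = N_p/N_s, so I_s = 0.397 × 1864/154 = 4.81 A.

I_s ≈ 4.81 A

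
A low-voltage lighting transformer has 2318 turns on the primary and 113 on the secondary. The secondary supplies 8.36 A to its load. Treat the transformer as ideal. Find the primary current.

I_p ≈ 0.408 A

For an ideal transformer I_p/I_s = N_s/N_p, so I_p = 8.36 × 113/2318 = 0.408 A.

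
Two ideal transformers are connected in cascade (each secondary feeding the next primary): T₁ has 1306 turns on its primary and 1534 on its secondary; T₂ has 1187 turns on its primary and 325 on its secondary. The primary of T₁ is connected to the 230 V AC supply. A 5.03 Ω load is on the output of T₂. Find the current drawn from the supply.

Secondary of T₁: V = 230.00 × 1534/1306 = 270.15 V.
Secondary of T₂: V = 270.15 × 325/1187 = 73.968 V.
I_load = 73.968/5.03 = 14.705 A, so P_out = 73.968 × 14.705 = 1087.7 W.
All ideal ⇒ P_in = P_out, so I_supply = 1087.7/230 = 4.73 A.

I_supply ≈ 4.73 A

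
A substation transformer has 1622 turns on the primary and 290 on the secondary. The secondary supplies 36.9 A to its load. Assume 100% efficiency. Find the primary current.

I_p ≈ 6.60 A

For an ideal transformer I_p/I_s = N_s/N_p, so I_p = 36.9 × 290/1622 = 6.60 A.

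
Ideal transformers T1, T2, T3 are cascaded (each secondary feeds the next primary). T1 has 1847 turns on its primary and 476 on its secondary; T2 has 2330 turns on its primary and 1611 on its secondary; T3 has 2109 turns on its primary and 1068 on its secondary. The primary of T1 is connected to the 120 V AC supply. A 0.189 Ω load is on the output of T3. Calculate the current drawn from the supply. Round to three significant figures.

Secondary of T1: V = 120.00 × 476/1847 = 30.926 V.
Secondary of T2: V = 30.926 × 1611/2330 = 21.383 V.
Secondary of T3: V = 21.383 × 1068/2109 = 10.828 V.
I_load = 10.828/0.189 = 57.292 A, so P_out = 10.828 × 57.292 = 620.37 W.
All ideal ⇒ P_in = P_out, so I_supply = 620.37/120 = 5.17 A.

I_supply ≈ 5.17 A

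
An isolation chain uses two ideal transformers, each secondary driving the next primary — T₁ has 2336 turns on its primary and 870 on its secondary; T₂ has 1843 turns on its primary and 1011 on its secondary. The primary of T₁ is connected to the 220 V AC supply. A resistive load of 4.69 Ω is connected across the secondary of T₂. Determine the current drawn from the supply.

After T₁: V = 220.00 × 870/2336 = 81.935 V.
After T₂: V = 81.935 × 1011/1843 = 44.946 V.
I_load = 44.946/4.69 = 9.5835 A, so P_out = 44.946 × 9.5835 = 430.74 W.
All ideal ⇒ P_in = P_out, so I_supply = 430.74/220 = 1.96 A.

I_supply ≈ 1.96 A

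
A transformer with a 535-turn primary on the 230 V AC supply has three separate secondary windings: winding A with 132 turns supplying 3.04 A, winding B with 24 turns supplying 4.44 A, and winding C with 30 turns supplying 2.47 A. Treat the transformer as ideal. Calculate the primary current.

I_p ≈ 1.09 A

V_A = 230 × 132/535 = 56.748 V; V_B = 230 × 24/535 = 10.318 V; V_C = 230 × 30/535 = 12.897 V.
P_out = V_A I_A + V_B I_B + V_C I_C = 56.748×3.04 + 10.318×4.44 + 12.897×2.47 = 172.51 + 45.811 + 31.856 = 250.18 W.
Ideal ⇒ P_in = P_out, so I_p = P_out/V_p = 250.18/230 = 1.09 A.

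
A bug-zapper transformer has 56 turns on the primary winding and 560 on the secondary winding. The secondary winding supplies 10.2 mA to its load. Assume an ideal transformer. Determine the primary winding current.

For an ideal transformer I_p/I_s = N_s/N_p, so I_p = 0.0102 × 560/56 = 0.102 A.

I_p ≈ 0.102 A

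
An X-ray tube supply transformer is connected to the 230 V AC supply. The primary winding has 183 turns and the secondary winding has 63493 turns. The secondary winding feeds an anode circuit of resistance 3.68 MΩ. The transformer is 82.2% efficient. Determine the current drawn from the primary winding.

I_p ≈ 9.15 A

V_s = 230 × 63493/183 = 79800 V.
I_s = V_s/R = 79800/(3.68×10^6) = 0.021685 A.
P_out = V_s I_s = 79800 × 0.021685 = 1730.4 W.
P_in = P_out/η = 1730.4/0.822 = 2105.2 W.
I_p = P_in/V_p = 2105.2/230 = 9.15 A.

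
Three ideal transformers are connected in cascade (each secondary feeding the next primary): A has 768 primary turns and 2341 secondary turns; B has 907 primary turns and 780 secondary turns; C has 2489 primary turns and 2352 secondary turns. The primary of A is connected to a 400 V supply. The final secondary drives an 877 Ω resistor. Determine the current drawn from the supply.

Secondary of A: V = 400.00 × 2341/768 = 1219.3 V.
Secondary of B: V = 1219.3 × 780/907 = 1048.5 V.
Secondary of C: V = 1048.5 × 2352/2489 = 990.83 V.
I_load = 990.83/877 = 1.1298 A, so P_out = 990.83 × 1.1298 = 1119.4 W.
All ideal ⇒ P_in = P_out, so I_supply = 1119.4/400 = 2.80 A.

I_supply ≈ 2.80 A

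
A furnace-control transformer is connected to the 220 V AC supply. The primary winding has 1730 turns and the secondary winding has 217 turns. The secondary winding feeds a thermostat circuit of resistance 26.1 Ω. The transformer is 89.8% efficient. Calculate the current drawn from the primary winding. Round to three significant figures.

I_p ≈ 0.148 A

V_s = 220 × 217/1730 = 27.595 V.
I_s = V_s/R = 27.595/26.1 = 1.0573 A.
P_out = V_s I_s = 27.595 × 1.0573 = 29.176 W.
P_in = P_out/η = 29.176/0.898 = 32.490 W.
I_p = P_in/V_p = 32.490/220 = 0.148 A.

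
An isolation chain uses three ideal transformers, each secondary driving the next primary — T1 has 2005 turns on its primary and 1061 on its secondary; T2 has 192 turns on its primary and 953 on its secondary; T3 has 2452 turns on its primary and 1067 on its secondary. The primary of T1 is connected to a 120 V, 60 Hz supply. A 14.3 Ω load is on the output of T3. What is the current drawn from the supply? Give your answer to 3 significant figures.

After T1: V = 120.00 × 1061/2005 = 63.501 V.
After T2: V = 63.501 × 953/192 = 315.19 V.
After T3: V = 315.19 × 1067/2452 = 137.16 V.
I_load = 137.16/14.3 = 9.5914 A, so P_out = 137.16 × 9.5914 = 1315.5 W.
All ideal ⇒ P_in = P_out, so I_supply = 1315.5/120 = 11.0 A.

I_supply ≈ 11.0 A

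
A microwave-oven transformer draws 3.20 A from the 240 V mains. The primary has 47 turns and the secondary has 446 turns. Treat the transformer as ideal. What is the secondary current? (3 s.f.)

I_s/I_p = N_p/N_s, so I_s = 3.20 × 47/446 = 0.337 A.

I_s ≈ 0.337 A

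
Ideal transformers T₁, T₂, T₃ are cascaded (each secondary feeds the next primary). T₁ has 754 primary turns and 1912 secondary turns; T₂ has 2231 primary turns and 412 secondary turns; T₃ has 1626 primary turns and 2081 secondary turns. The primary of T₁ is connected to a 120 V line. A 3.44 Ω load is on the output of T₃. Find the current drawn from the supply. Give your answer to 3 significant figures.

I_supply ≈ 12.5 A

After T₁: V = 120.00 × 1912/754 = 304.30 V.
After T₂: V = 304.30 × 412/2231 = 56.195 V.
After T₃: V = 56.195 × 2081/1626 = 71.920 V.
I_load = 71.920/3.44 = 20.907 A, so P_out = 71.920 × 20.907 = 1503.6 W.
All ideal ⇒ P_in = P_out, so I_supply = 1503.6/120 = 12.5 A.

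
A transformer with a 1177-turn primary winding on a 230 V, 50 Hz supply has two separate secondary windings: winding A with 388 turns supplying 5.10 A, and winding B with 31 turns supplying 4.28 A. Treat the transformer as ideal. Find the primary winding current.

I_p ≈ 1.79 A

V_A = 230 × 388/1177 = 75.820 V; V_B = 230 × 31/1177 = 6.0578 V.
P_out = V_A I_A + V_B I_B = 75.820×5.10 + 6.0578×4.28 = 386.68 + 25.927 = 412.61 W.
Ideal ⇒ P_in = P_out, so I_p = P_out/V_p = 412.61/230 = 1.79 A.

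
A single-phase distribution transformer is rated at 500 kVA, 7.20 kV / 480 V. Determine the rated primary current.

I_p = S/V_p = 500000/7200 = 69.4 A.

I_p ≈ 69.4 A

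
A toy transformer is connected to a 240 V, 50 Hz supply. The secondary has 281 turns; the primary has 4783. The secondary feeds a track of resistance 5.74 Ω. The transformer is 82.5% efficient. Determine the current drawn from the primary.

V_s = 240 × 281/4783 = 14.100 V.
I_s = V_s/R = 14.100/5.74 = 2.4564 A.
P_out = V_s I_s = 14.100 × 2.4564 = 34.636 W.
P_in = P_out/η = 34.636/0.825 = 41.983 W.
I_p = P_in/V_p = 41.983/240 = 0.175 A.

I_p ≈ 0.175 A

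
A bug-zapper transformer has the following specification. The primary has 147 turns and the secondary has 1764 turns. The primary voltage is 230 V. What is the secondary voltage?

V_s/V_p = N_s/N_p, so V_s = 230 × 1764/147 = 2760 V.

V_s ≈ 2760 V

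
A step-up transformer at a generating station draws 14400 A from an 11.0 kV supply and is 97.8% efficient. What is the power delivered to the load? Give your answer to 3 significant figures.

P_out ≈ 1.55×10^8 W

P_in = V_p I_p = 11000 × 14400 = 1.5840×10^8 W.
P_out = η P_in = 0.978 × 1.5840×10^8 = 1.55×10^8 W.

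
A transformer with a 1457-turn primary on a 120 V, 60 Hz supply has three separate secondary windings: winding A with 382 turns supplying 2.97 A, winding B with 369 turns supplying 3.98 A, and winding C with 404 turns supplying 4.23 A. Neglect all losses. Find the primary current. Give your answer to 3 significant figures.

V_A = 120 × 382/1457 = 31.462 V; V_B = 120 × 369/1457 = 30.391 V; V_C = 120 × 404/1457 = 33.274 V.
P_out = V_A I_A + V_B I_B + V_C I_C = 31.462×2.97 + 30.391×3.98 + 33.274×4.23 = 93.442 + 120.96 + 140.75 = 355.15 W.
Ideal ⇒ P_in = P_out, so I_p = P_out/V_p = 355.15/120 = 2.96 A.

I_p ≈ 2.96 A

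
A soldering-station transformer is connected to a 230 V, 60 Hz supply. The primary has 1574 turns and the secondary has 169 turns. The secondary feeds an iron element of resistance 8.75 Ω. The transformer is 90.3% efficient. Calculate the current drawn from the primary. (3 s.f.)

I_p ≈ 0.336 A

V_s = 230 × 169/1574 = 24.695 V.
I_s = V_s/R = 24.695/8.75 = 2.8223 A.
P_out = V_s I_s = 24.695 × 2.8223 = 69.697 W.
P_in = P_out/η = 69.697/0.903 = 77.183 W.
I_p = P_in/V_p = 77.183/230 = 0.336 A.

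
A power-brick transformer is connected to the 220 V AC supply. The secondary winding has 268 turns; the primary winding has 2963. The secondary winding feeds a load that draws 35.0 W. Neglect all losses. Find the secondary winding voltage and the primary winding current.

V_s = V_p × N_s/N_p = 220 × 268/2963 = 19.899 V.
I_s = P/V_s = 35.0/19.899 = 1.7589 A.
I_p = I_s × N_s/N_p = 1.7589 × 268/2963 = 0.159 A.

V_s ≈ 19.9 V, I_p ≈ 0.159 A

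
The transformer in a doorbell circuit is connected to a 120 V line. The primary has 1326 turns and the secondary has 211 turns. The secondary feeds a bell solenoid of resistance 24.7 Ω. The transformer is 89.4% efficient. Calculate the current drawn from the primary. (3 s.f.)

V_s = 120 × 211/1326 = 19.095 V.
I_s = V_s/R = 19.095/24.7 = 0.77308 A.
P_out = V_s I_s = 19.095 × 0.77308 = 14.762 W.
P_in = P_out/η = 14.762/0.894 = 16.512 W.
I_p = P_in/V_p = 16.512/120 = 0.138 A.

I_p ≈ 0.138 A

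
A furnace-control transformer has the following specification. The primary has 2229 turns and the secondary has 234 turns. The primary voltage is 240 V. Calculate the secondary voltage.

V_s/V_p = N_s/N_p, so V_s = 240 × 234/2229 = 25.2 V.

V_s ≈ 25.2 V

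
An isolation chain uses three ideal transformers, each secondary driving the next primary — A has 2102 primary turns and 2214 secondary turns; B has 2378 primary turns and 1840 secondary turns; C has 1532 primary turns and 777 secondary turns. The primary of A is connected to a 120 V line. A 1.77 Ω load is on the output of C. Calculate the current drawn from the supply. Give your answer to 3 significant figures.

I_supply ≈ 11.6 A

Secondary of A: V = 120.00 × 2214/2102 = 126.39 V.
Secondary of B: V = 126.39 × 1840/2378 = 97.798 V.
Secondary of C: V = 97.798 × 777/1532 = 49.601 V.
I_load = 49.601/1.77 = 28.023 A, so P_out = 49.601 × 28.023 = 1390.0 W.
All ideal ⇒ P_in = P_out, so I_supply = 1390.0/120 = 11.6 A.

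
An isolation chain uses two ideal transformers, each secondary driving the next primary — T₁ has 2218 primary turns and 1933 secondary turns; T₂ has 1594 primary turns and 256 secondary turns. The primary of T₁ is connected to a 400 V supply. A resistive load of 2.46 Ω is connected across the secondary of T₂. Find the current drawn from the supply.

Secondary of T₁: V = 400.00 × 1933/2218 = 348.60 V.
Secondary of T₂: V = 348.60 × 256/1594 = 55.986 V.
I_load = 55.986/2.46 = 22.759 A, so P_out = 55.986 × 22.759 = 1274.2 W.
All ideal ⇒ P_in = P_out, so I_supply = 1274.2/400 = 3.19 A.

I_supply ≈ 3.19 A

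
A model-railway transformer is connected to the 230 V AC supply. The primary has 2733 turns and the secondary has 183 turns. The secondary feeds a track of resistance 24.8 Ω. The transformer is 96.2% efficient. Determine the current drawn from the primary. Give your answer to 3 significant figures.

V_s = 230 × 183/2733 = 15.401 V.
I_s = V_s/R = 15.401/24.8 = 0.62099 A.
P_out = V_s I_s = 15.401 × 0.62099 = 9.5637 W.
P_in = P_out/η = 9.5637/0.962 = 9.9415 W.
I_p = P_in/V_p = 9.9415/230 = 0.0432 A.

I_p ≈ 0.0432 A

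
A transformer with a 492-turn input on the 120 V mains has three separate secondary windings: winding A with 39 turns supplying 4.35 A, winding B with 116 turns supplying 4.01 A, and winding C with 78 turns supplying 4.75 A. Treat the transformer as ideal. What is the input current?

I_in ≈ 2.04 A

V_A = 120 × 39/492 = 9.5122 V; V_B = 120 × 116/492 = 28.293 V; V_C = 120 × 78/492 = 19.024 V.
P_out = V_A I_A + V_B I_B + V_C I_C = 9.5122×4.35 + 28.293×4.01 + 19.024×4.75 = 41.378 + 113.45 + 90.366 = 245.20 W.
Ideal ⇒ P_in = P_out, so I_in = P_out/V_in = 245.20/120 = 2.04 A.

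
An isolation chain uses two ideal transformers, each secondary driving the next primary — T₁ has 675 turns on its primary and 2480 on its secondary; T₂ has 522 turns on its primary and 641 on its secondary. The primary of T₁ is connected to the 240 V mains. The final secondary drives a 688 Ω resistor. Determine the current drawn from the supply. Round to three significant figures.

Secondary of T₁: V = 240.00 × 2480/675 = 881.78 V.
Secondary of T₂: V = 881.78 × 641/522 = 1082.8 V.
I_load = 1082.8/688 = 1.5738 A, so P_out = 1082.8 × 1.5738 = 1704.1 W.
All ideal ⇒ P_in = P_out, so I_supply = 1704.1/240 = 7.10 A.

I_supply ≈ 7.10 A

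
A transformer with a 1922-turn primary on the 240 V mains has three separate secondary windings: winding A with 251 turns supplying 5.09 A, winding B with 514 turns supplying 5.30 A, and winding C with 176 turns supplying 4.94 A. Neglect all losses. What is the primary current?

I_p ≈ 2.53 A

V_A = 240 × 251/1922 = 31.342 V; V_B = 240 × 514/1922 = 64.183 V; V_C = 240 × 176/1922 = 21.977 V.
P_out = V_A I_A + V_B I_B + V_C I_C = 31.342×5.09 + 64.183×5.30 + 21.977×4.94 = 159.53 + 340.17 + 108.57 = 608.27 W.
Ideal ⇒ P_in = P_out, so I_p = P_out/V_p = 608.27/240 = 2.53 A.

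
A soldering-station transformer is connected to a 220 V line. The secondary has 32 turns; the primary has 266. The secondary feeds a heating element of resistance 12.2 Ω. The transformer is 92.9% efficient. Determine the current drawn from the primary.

I_p ≈ 0.281 A

V_s = 220 × 32/266 = 26.466 V.
I_s = V_s/R = 26.466/12.2 = 2.1694 A.
P_out = V_s I_s = 26.466 × 2.1694 = 57.415 W.
P_in = P_out/η = 57.415/0.929 = 61.803 W.
I_p = P_in/V_p = 61.803/220 = 0.281 A.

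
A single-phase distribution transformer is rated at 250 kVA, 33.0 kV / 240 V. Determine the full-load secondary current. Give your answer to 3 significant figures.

I_s ≈ 1040 A

I_s = S/V_s = 250000/240 = 1040 A.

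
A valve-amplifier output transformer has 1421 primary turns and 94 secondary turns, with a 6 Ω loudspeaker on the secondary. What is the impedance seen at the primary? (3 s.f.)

Z_p ≈ 1370 Ω

Z_p = (N_p/N_s)² × Z_s = (1421/94)² × 6 = 1370 Ω.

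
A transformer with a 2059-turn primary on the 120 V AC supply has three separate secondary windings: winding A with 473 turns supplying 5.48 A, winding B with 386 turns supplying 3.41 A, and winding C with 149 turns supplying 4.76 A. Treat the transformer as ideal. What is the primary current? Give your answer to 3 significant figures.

V_A = 120 × 473/2059 = 27.567 V; V_B = 120 × 386/2059 = 22.496 V; V_C = 120 × 149/2059 = 8.6838 V.
P_out = V_A I_A + V_B I_B + V_C I_C = 27.567×5.48 + 22.496×3.41 + 8.6838×4.76 = 151.07 + 76.713 + 41.335 = 269.11 W.
Ideal ⇒ P_in = P_out, so I_p = P_out/V_p = 269.11/120 = 2.24 A.

I_p ≈ 2.24 A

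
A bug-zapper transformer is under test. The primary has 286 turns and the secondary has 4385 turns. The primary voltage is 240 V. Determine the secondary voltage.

V_s/V_p = N_s/N_p, so V_s = 240 × 4385/286 = 3680 V.

V_s ≈ 3680 V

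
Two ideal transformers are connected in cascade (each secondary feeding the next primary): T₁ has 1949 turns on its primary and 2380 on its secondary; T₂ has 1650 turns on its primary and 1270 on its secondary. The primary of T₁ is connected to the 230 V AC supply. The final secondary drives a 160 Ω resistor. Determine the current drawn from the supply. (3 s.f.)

After T₁: V = 230.00 × 2380/1949 = 280.86 V.
After T₂: V = 280.86 × 1270/1650 = 216.18 V.
I_load = 216.18/160 = 1.3511 A, so P_out = 216.18 × 1.3511 = 292.08 W.
All ideal ⇒ P_in = P_out, so I_supply = 292.08/230 = 1.27 A.

I_supply ≈ 1.27 A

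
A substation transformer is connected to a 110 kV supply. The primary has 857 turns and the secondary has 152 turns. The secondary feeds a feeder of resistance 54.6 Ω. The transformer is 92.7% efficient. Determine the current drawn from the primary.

V_s = 110000 × 152/857 = 19510 V.
I_s = V_s/R = 19510/54.6 = 357.32 A.
P_out = V_s I_s = 19510 × 357.32 = 6.9714×10^6 W.
P_in = P_out/η = 6.9714×10^6/0.927 = 7.5204×10^6 W.
I_p = P_in/V_p = 7.5204×10^6/110000 = 68.4 A.

I_p ≈ 68.4 A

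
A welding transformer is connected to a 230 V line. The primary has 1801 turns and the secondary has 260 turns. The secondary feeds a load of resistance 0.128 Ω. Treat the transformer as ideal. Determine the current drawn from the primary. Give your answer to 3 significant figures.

V_s = V_p × N_s/N_p = 230 × 260/1801 = 33.204 V.
I_s = V_s/R = 33.204/0.128 = 259.40 A.
For an ideal transformer I_p N_p = I_s N_s, so I_p = 259.40 × 260/1801 = 37.4 A.

I_p ≈ 37.4 A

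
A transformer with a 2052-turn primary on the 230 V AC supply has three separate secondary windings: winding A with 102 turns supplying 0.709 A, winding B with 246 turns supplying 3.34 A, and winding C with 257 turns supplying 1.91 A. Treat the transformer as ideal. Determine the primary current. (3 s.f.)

I_p ≈ 0.675 A

V_A = 230 × 102/2052 = 11.433 V; V_B = 230 × 246/2052 = 27.573 V; V_C = 230 × 257/2052 = 28.806 V.
P_out = V_A I_A + V_B I_B + V_C I_C = 11.433×0.709 + 27.573×3.34 + 28.806×1.91 = 8.1058 + 92.094 + 55.020 = 155.22 W.
Ideal ⇒ P_in = P_out, so I_p = P_out/V_p = 155.22/230 = 0.675 A.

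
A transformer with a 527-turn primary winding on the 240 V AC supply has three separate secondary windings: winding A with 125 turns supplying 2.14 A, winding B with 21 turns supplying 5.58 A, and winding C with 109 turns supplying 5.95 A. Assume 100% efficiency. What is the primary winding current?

I_p ≈ 1.96 A

V_A = 240 × 125/527 = 56.926 V; V_B = 240 × 21/527 = 9.5636 V; V_C = 240 × 109/527 = 49.639 V.
P_out = V_A I_A + V_B I_B + V_C I_C = 56.926×2.14 + 9.5636×5.58 + 49.639×5.95 = 121.82 + 53.365 + 295.35 = 470.54 W.
Ideal ⇒ P_in = P_out, so I_p = P_out/V_p = 470.54/240 = 1.96 A.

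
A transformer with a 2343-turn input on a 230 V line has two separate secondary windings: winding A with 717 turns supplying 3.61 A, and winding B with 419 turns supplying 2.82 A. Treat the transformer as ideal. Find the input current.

I_in ≈ 1.61 A

V_A = 230 × 717/2343 = 70.384 V; V_B = 230 × 419/2343 = 41.131 V.
P_out = V_A I_A + V_B I_B = 70.384×3.61 + 41.131×2.82 = 254.09 + 115.99 = 370.08 W.
Ideal ⇒ P_in = P_out, so I_in = P_out/V_in = 370.08/230 = 1.61 A.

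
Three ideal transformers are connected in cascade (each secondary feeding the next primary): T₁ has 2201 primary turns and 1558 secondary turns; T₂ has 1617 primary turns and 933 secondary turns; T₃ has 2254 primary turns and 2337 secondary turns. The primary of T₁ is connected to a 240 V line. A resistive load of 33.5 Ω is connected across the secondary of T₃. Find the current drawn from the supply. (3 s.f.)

I_supply ≈ 1.28 A

After T₁: V = 240.00 × 1558/2201 = 169.89 V.
After T₂: V = 169.89 × 933/1617 = 98.024 V.
After T₃: V = 98.024 × 2337/2254 = 101.63 V.
I_load = 101.63/33.5 = 3.0338 A, so P_out = 101.63 × 3.0338 = 308.34 W.
All ideal ⇒ P_in = P_out, so I_supply = 308.34/240 = 1.28 A.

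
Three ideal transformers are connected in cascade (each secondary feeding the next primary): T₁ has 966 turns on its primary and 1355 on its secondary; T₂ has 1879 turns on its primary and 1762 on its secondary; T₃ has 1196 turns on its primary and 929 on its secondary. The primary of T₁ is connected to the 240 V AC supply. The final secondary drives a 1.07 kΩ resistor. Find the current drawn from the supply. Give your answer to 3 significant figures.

I_supply ≈ 0.234 A

Secondary of T₁: V = 240.00 × 1355/966 = 336.65 V.
Secondary of T₂: V = 336.65 × 1762/1879 = 315.68 V.
Secondary of T₃: V = 315.68 × 929/1196 = 245.21 V.
I_load = 245.21/1070 = 0.22917 A, so P_out = 245.21 × 0.22917 = 56.194 W.
All ideal ⇒ P_in = P_out, so I_supply = 56.194/240 = 0.234 A.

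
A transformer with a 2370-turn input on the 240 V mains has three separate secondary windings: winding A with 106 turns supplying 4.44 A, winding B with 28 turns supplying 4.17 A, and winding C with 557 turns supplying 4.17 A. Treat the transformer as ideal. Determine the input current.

I_in ≈ 1.23 A

V_A = 240 × 106/2370 = 10.734 V; V_B = 240 × 28/2370 = 2.8354 V; V_C = 240 × 557/2370 = 56.405 V.
P_out = V_A I_A + V_B I_B + V_C I_C = 10.734×4.44 + 2.8354×4.17 + 56.405×4.17 = 47.660 + 11.824 + 235.21 = 294.69 W.
Ideal ⇒ P_in = P_out, so I_in = P_out/V_in = 294.69/240 = 1.23 A.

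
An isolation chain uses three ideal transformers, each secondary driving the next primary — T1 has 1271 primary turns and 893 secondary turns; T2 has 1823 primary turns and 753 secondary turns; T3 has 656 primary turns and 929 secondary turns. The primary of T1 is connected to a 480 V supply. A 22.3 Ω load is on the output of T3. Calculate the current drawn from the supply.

After T1: V = 480.00 × 893/1271 = 337.25 V.
After T2: V = 337.25 × 753/1823 = 139.30 V.
After T3: V = 139.30 × 929/656 = 197.27 V.
I_load = 197.27/22.3 = 8.8463 A, so P_out = 197.27 × 8.8463 = 1745.1 W.
All ideal ⇒ P_in = P_out, so I_supply = 1745.1/480 = 3.64 A.

I_supply ≈ 3.64 A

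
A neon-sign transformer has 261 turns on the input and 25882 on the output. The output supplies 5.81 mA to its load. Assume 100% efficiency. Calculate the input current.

For an ideal transformer I_in/I_out = N_out/N_in, so I_in = 0.00581 × 25882/261 = 0.576 A.

I_in ≈ 0.576 A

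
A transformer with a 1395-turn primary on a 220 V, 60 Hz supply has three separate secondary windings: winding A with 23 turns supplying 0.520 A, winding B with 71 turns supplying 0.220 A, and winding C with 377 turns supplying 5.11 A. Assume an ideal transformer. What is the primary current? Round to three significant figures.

I_p ≈ 1.40 A

V_A = 220 × 23/1395 = 3.6272 V; V_B = 220 × 71/1395 = 11.197 V; V_C = 220 × 377/1395 = 59.455 V.
P_out = V_A I_A + V_B I_B + V_C I_C = 3.6272×0.520 + 11.197×0.220 + 59.455×5.11 = 1.8862 + 2.4634 + 303.82 = 308.17 W.
Ideal ⇒ P_in = P_out, so I_p = P_out/V_p = 308.17/220 = 1.40 A.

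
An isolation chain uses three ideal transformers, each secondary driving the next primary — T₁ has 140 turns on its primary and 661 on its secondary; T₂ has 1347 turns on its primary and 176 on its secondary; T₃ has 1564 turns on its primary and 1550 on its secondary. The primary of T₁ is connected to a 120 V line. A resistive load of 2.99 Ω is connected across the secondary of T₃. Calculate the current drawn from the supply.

I_supply ≈ 15.0 A

After T₁: V = 120.00 × 661/140 = 566.57 V.
After T₂: V = 566.57 × 176/1347 = 74.029 V.
After T₃: V = 74.029 × 1550/1564 = 73.366 V.
I_load = 73.366/2.99 = 24.537 A, so P_out = 73.366 × 24.537 = 1800.2 W.
All ideal ⇒ P_in = P_out, so I_supply = 1800.2/120 = 15.0 A.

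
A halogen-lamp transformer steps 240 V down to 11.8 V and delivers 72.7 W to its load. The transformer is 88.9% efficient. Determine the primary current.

I_p ≈ 0.341 A

P_in = P_out/η = 72.7/0.889 = 81.777 W.
I_p = P_in/V_p = 81.777/240 = 0.341 A.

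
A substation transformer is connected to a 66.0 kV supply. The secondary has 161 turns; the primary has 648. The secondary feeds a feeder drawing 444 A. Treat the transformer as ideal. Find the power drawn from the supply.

I_p = I_s × N_s/N_p = 444 × 161/648 = 110.31 A.
P = V_p I_p = 66000 × 110.31 = 7.28×10^6 W.

P ≈ 7.28×10^6 W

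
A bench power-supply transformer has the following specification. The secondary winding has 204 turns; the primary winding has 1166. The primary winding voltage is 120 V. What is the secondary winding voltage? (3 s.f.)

V_s/V_p = N_s/N_p, so V_s = 120 × 204/1166 = 21.0 V.

V_s ≈ 21.0 V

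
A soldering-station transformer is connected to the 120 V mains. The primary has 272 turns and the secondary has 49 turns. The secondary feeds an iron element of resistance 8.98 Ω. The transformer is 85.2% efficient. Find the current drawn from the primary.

V_s = 120 × 49/272 = 21.618 V.
I_s = V_s/R = 21.618/8.98 = 2.4073 A.
P_out = V_s I_s = 21.618 × 2.4073 = 52.040 W.
P_in = P_out/η = 52.040/0.852 = 61.080 W.
I_p = P_in/V_p = 61.080/120 = 0.509 A.

I_p ≈ 0.509 A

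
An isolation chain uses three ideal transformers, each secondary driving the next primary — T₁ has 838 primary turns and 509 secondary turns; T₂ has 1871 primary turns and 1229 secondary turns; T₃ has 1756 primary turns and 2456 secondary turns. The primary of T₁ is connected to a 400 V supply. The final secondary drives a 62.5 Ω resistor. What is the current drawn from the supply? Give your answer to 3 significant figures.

Secondary of T₁: V = 400.00 × 509/838 = 242.96 V.
Secondary of T₂: V = 242.96 × 1229/1871 = 159.59 V.
Secondary of T₃: V = 159.59 × 2456/1756 = 223.21 V.
I_load = 223.21/62.5 = 3.5714 A, so P_out = 223.21 × 3.5714 = 797.17 W.
All ideal ⇒ P_in = P_out, so I_supply = 797.17/400 = 1.99 A.

I_supply ≈ 1.99 A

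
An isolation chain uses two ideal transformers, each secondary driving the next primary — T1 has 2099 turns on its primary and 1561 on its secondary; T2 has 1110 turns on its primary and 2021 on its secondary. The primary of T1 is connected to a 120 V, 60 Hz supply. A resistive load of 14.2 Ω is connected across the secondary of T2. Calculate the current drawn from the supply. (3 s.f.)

I_supply ≈ 15.5 A

After T1: V = 120.00 × 1561/2099 = 89.242 V.
After T2: V = 89.242 × 2021/1110 = 162.49 V.
I_load = 162.49/14.2 = 11.443 A, so P_out = 162.49 × 11.443 = 1859.3 W.
All ideal ⇒ P_in = P_out, so I_supply = 1859.3/120 = 15.5 A.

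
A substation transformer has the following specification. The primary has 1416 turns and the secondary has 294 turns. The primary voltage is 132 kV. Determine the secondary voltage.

V_s/V_p = N_s/N_p, so V_s = 132000 × 294/1416 = 27400 V.

V_s ≈ 27400 V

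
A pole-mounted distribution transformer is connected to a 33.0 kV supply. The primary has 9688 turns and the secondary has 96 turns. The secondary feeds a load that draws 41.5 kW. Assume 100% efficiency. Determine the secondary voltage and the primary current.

V_s ≈ 327 V, I_p ≈ 1.26 A

V_s = V_p × N_s/N_p = 33000 × 96/9688 = 327.00 V.
I_s = P/V_s = 41500/327.00 = 126.91 A.
I_p = I_s × N_s/N_p = 126.91 × 96/9688 = 1.26 A.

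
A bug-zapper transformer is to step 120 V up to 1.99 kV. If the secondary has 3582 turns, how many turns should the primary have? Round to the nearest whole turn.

N_p = 216 turns

N_p/N_s = V_p/V_s, so N_p = 3582 × 120/1990 = 216.0 ≈ 216 turns.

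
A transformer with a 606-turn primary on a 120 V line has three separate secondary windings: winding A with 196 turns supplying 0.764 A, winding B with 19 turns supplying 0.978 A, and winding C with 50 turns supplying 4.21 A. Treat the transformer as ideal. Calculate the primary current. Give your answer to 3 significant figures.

I_p ≈ 0.625 A

V_A = 120 × 196/606 = 38.812 V; V_B = 120 × 19/606 = 3.7624 V; V_C = 120 × 50/606 = 9.9010 V.
P_out = V_A I_A + V_B I_B + V_C I_C = 38.812×0.764 + 3.7624×0.978 + 9.9010×4.21 = 29.652 + 3.6796 + 41.683 = 75.015 W.
Ideal ⇒ P_in = P_out, so I_p = P_out/V_p = 75.015/120 = 0.625 A.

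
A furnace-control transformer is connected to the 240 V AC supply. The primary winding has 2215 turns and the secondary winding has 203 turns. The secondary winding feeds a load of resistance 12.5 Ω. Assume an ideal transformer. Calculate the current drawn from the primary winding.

I_p ≈ 0.161 A

V_s = V_p × N_s/N_p = 240 × 203/2215 = 21.995 V.
I_s = V_s/R = 21.995/12.5 = 1.7596 A.
For an ideal transformer I_p N_p = I_s N_s, so I_p = 1.7596 × 203/2215 = 0.161 A.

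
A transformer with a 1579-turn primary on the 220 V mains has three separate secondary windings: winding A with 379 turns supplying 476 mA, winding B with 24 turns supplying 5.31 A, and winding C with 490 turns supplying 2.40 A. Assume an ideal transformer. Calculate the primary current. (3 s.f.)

I_p ≈ 0.940 A

V_A = 220 × 379/1579 = 52.806 V; V_B = 220 × 24/1579 = 3.3439 V; V_C = 220 × 490/1579 = 68.271 V.
P_out = V_A I_A + V_B I_B + V_C I_C = 52.806×0.476 + 3.3439×5.31 + 68.271×2.40 = 25.135 + 17.756 + 163.85 = 206.74 W.
Ideal ⇒ P_in = P_out, so I_p = P_out/V_p = 206.74/220 = 0.940 A.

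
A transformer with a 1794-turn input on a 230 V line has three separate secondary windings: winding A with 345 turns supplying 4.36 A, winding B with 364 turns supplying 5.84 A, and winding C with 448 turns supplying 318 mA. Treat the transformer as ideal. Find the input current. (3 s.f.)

I_in ≈ 2.10 A

V_A = 230 × 345/1794 = 44.231 V; V_B = 230 × 364/1794 = 46.667 V; V_C = 230 × 448/1794 = 57.436 V.
P_out = V_A I_A + V_B I_B + V_C I_C = 44.231×4.36 + 46.667×5.84 + 57.436×0.318 = 192.85 + 272.53 + 18.265 = 483.64 W.
Ideal ⇒ P_in = P_out, so I_in = P_out/V_in = 483.64/230 = 2.10 A.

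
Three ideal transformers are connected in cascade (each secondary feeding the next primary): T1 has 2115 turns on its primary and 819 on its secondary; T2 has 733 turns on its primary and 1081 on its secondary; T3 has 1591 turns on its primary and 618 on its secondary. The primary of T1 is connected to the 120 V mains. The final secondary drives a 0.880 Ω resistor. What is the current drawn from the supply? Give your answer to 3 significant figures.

Secondary of T1: V = 120.00 × 819/2115 = 46.468 V.
Secondary of T2: V = 46.468 × 1081/733 = 68.529 V.
Secondary of T3: V = 68.529 × 618/1591 = 26.619 V.
I_load = 26.619/0.880 = 30.249 A, so P_out = 26.619 × 30.249 = 805.21 W.
All ideal ⇒ P_in = P_out, so I_supply = 805.21/120 = 6.71 A.

I_supply ≈ 6.71 A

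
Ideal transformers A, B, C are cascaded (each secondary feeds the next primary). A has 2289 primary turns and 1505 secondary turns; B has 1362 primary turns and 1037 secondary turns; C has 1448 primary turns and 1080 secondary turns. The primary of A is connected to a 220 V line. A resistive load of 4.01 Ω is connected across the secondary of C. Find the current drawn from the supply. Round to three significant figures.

I_supply ≈ 7.65 A

After A: V = 220.00 × 1505/2289 = 144.65 V.
After B: V = 144.65 × 1037/1362 = 110.13 V.
After C: V = 110.13 × 1080/1448 = 82.143 V.
I_load = 82.143/4.01 = 20.485 A, so P_out = 82.143 × 20.485 = 1682.7 W.
All ideal ⇒ P_in = P_out, so I_supply = 1682.7/220 = 7.65 A.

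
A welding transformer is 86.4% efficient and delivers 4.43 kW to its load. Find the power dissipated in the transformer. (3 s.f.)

P_loss ≈ 697 W

P_in = P_out/η = 4430/0.864 = 5127.31 W.
P_loss = P_in − P_out = 5127.31 − 4430 = 697 W.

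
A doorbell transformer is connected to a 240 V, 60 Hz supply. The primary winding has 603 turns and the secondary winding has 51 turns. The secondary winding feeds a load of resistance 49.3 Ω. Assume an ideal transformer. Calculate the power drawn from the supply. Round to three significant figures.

P ≈ 8.36 W

V_s = V_p × N_s/N_p = 240 × 51/603 = 20.299 V.
I_s = V_s/R = 20.299/49.3 = 0.41173 A.
I_p = I_s × N_s/N_p = 0.41173 × 51/603 = 0.034823 A.
P = V_p I_p = 240 × 0.034823 = 8.36 W.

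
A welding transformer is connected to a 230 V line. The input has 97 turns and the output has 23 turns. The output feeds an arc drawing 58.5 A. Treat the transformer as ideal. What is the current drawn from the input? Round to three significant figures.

For an ideal transformer I_in N_in = I_out N_out, so I_in = 58.5 × 23/97 = 13.9 A.

I_in ≈ 13.9 A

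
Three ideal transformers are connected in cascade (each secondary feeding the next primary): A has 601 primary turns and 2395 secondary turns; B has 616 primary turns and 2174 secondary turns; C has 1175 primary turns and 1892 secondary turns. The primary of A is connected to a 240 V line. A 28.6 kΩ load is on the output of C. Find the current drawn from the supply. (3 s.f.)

I_supply ≈ 4.30 A

After A: V = 240.00 × 2395/601 = 956.41 V.
After B: V = 956.41 × 2174/616 = 3375.4 V.
After C: V = 3375.4 × 1892/1175 = 5435.1 V.
I_load = 5435.1/28600 = 0.19004 A, so P_out = 5435.1 × 0.19004 = 1032.9 W.
All ideal ⇒ P_in = P_out, so I_supply = 1032.9/240 = 4.30 A.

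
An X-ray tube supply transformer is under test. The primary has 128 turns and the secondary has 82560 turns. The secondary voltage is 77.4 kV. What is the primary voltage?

V_p ≈ 120 V

V_p/V_s = N_p/N_s, so V_p = 77400 × 128/82560 = 120 V.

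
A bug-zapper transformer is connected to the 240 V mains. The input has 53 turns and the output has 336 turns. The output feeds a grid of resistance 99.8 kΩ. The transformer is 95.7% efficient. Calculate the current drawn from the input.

V_out = 240 × 336/53 = 1521.5 V.
I_out = V_out/R = 1521.5/99800 = 0.015246 A.
P_out = V_out I_out = 1521.5 × 0.015246 = 23.196 W.
P_in = P_out/η = 23.196/0.957 = 24.239 W.
I_in = P_in/V_in = 24.239/240 = 0.101 A.

I_in ≈ 0.101 A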